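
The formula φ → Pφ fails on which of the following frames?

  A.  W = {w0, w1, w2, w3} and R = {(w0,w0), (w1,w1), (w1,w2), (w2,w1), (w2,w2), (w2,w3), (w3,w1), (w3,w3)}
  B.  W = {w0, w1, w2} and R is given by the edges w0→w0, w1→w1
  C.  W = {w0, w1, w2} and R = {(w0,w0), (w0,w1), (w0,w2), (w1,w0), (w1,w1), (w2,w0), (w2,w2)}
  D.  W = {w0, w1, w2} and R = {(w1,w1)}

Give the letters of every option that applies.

The schema φ → Pφ is the dual of axiom T; it is valid on a frame iff R is reflexive.
(A) R is reflexive (each world relates to itself), so the schema is valid here.
(B) R is not reflexive (not w2 R w2), so the schema fails here.
(C) R is reflexive (each world relates to itself), so the schema is valid here.
(D) R is not reflexive (not w0 R w0), so the schema fails here.

B, D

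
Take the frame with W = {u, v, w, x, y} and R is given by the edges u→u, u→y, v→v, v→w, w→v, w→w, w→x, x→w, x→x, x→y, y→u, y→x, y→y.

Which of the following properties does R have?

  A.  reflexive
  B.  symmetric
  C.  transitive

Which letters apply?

A, B

(A) reflexive: each world relates to itself.
(B) symmetric: every R-edge is matched by its reverse.
(C) not transitive: u R y and y R x but not u R x.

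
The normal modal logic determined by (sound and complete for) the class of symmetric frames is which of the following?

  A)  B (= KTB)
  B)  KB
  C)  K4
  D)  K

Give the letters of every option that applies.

(A) B (= KTB) is determined by the class of reflexive and symmetric frames.
(B) KB is determined by exactly this class.
(C) K4 is determined by the class of transitive frames.
(D) K is determined by the class of arbitrary frames.

B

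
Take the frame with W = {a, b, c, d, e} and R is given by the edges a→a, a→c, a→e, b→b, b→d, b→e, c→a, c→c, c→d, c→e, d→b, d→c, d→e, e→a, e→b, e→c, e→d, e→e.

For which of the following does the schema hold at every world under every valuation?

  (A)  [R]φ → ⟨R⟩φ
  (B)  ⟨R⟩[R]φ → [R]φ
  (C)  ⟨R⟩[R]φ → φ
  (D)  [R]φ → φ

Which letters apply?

R is not reflexive: not d R d.
R is symmetric: every R-edge is matched by its reverse.
R is not euclidean: c R a and c R d but not a R d.
R is serial: every world has an R-successor.
(A) [R]φ → ⟨R⟩φ is axiom D, which corresponds to seriality. R is serial — valid.
(B) ⟨R⟩[R]φ → [R]φ is the dual of axiom 5, which corresponds to the euclidean property. R is not euclidean — not valid.
(C) ⟨R⟩[R]φ → φ is the dual of axiom B, which corresponds to symmetry. R is symmetric — valid.
(D) [R]φ → φ (axiom T) characterises the reflexive frames. R is not reflexive — not valid.

A, C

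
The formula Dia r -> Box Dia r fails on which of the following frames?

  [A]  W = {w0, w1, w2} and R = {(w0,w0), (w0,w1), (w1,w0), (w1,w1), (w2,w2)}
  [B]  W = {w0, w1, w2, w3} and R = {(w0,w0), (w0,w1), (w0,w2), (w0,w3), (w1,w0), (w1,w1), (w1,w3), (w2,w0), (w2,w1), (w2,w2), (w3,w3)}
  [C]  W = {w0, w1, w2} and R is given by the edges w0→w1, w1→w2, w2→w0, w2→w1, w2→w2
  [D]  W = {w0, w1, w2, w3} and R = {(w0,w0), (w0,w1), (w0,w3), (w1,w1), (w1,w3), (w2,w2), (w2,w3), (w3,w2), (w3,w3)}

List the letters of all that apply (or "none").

The schema Dia r -> Box Dia r is axiom 5; it is valid on a frame iff R is euclidean.
(A) R is euclidean (any two R-successors of the same world are R-related), so the schema is valid here.
(B) R is not euclidean (w0 R w1 and w0 R w2 but not w1 R w2), so the schema fails here.
(C) R is not euclidean (w2 R w0 and w2 R w2 but not w0 R w2), so the schema fails here.
(D) R is not euclidean (w0 R w1 and w0 R w0 but not w1 R w0), so the schema fails here.

B, C, D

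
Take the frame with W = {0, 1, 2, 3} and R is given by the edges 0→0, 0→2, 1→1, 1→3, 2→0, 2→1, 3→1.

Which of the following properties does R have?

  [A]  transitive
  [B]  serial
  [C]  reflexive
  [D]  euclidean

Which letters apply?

B

(A) not transitive: 0 R 2 and 2 R 1 but not 0 R 1.
(B) serial: every world has an R-successor.
(C) not reflexive: not 2 R 2.
(D) not euclidean: 2 R 0 and 2 R 1 but not 0 R 1.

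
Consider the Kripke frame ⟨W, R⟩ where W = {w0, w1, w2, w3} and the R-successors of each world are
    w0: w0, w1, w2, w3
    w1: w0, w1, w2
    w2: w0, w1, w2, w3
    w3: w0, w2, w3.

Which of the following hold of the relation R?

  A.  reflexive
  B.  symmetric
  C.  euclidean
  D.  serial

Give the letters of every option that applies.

(A) reflexive: each world relates to itself.
(B) symmetric: every R-edge is matched by its reverse.
(C) not euclidean: w0 R w1 and w0 R w3 but not w1 R w3.
(D) serial: every world has an R-successor.

A, B, D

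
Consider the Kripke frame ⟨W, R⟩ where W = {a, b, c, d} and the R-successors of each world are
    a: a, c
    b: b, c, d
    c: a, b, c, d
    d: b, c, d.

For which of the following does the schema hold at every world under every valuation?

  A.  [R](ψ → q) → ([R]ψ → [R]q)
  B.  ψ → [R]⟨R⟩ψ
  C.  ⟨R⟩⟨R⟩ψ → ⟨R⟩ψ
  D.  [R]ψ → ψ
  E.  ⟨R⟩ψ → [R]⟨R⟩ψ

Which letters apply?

R is reflexive: each world relates to itself.
R is symmetric: every R-edge is matched by its reverse.
R is not transitive: a R c and c R b but not a R b.
R is not euclidean: c R a and c R b but not a R b.
(A) [R](ψ → q) → ([R]ψ → [R]q) is the K axiom; it holds on all frames — valid.
(B) ψ → [R]⟨R⟩ψ (axiom B) characterises the symmetric frames. R is symmetric — valid.
(C) ⟨R⟩⟨R⟩ψ → ⟨R⟩ψ (the dual of axiom 4) characterises the transitive frames. R is not transitive — not valid.
(D) axiom T: valid iff R is reflexive. R is reflexive — valid.
(E) ⟨R⟩ψ → [R]⟨R⟩ψ is axiom 5, which corresponds to the euclidean property. R is not euclidean — not valid.

A, B, D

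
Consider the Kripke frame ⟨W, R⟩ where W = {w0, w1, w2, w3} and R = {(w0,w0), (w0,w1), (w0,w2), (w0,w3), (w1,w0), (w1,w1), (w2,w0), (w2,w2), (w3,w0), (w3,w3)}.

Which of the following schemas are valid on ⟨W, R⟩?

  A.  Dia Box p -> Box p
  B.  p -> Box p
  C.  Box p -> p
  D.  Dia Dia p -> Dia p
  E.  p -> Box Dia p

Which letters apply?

R is reflexive: each world relates to itself.
R is symmetric: every R-edge is matched by its reverse.
R is not transitive: w1 R w0 and w0 R w2 but not w1 R w2.
R is not euclidean: w0 R w1 and w0 R w2 but not w1 R w2.
R is not a subset of the identity: w0 R w1 with w0 ≠ w1.
(A) Dia Box p -> Box p is the dual of axiom 5; it is valid on a frame exactly when R is euclidean. R is not euclidean, so not valid.
(B) p -> Box p is valid only on frames where every R-edge is a self-loop. Here R ⊄ identity — not valid.
(C) Box p -> p (axiom T) characterises the reflexive frames. R is reflexive — valid.
(D) Dia Dia p -> Dia p is the dual of axiom 4; it is valid on a frame exactly when R is transitive. R is not transitive, so not valid.
(E) axiom B: valid iff R is symmetric. R is symmetric — valid.

C, E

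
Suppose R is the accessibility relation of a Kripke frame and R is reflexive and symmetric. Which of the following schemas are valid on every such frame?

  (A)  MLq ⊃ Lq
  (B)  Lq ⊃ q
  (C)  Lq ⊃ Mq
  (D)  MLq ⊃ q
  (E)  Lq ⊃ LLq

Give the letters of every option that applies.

B, C, D

Reflexive relations are serial.
(A) MLq ⊃ Lq is the dual of axiom 5; it is valid on a frame exactly when R is euclidean. Such an R need not be euclidean, so not valid.
(B) Lq ⊃ q (axiom T) characterises the reflexive frames. Every such R is reflexive — valid.
(C) Lq ⊃ Mq (axiom D) characterises the serial frames. Every such R is serial — valid.
(D) MLq ⊃ q is the dual of axiom B; it is valid on a frame exactly when R is symmetric. Every such R is symmetric, so valid.
(E) Lq ⊃ LLq is axiom 4, which corresponds to transitivity. Such an R need not be transitive — not valid.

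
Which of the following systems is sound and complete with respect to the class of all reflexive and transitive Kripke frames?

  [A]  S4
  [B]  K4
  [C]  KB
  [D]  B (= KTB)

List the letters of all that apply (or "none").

(A) S4 is determined by exactly this class.
(B) K4 is determined by the class of transitive frames.
(C) KB is determined by the class of symmetric frames.
(D) B (= KTB) is determined by the class of reflexive and symmetric frames.

A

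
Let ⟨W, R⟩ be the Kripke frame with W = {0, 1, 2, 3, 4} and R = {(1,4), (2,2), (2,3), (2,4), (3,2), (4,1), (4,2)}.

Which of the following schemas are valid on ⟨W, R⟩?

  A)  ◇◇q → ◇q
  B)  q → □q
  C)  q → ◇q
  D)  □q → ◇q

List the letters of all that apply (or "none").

none

R is not reflexive: not 0 R 0.
R is not transitive: 1 R 4 and 4 R 1 but not 1 R 1.
R is not serial: 0 has no R-successor.
R is not a subset of the identity: 1 R 4 with 1 ≠ 4.
(A) ◇◇q → ◇q is the dual of axiom 4, which corresponds to transitivity. R is not transitive — not valid.
(B) q → □q is equivalent to ◇p→p; it holds exactly when R ⊆ identity. Here R ⊄ identity — not valid.
(C) q → ◇q is the dual of axiom T; it is valid on a frame exactly when R is reflexive. R is not reflexive, so not valid.
(D) □q → ◇q is axiom D; it is valid on a frame exactly when R is serial. R is not serial, so not valid.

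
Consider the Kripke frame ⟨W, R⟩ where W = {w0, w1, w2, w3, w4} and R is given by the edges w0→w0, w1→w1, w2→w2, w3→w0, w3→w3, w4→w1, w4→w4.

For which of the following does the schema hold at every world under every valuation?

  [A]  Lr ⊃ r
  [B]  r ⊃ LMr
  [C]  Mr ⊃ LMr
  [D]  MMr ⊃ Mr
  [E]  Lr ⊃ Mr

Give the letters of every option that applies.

A, D, E

R is reflexive: each world relates to itself.
R is not symmetric: w3 R w0 but not w0 R w3.
R is transitive: R is closed under composition.
R is not euclidean: w3 R w0 and w3 R w3 but not w0 R w3.
R is serial: every world has an R-successor.
(A) axiom T: valid iff R is reflexive. R is reflexive — valid.
(B) r ⊃ LMr is axiom B; it is valid on a frame exactly when R is symmetric. R is not symmetric, so not valid.
(C) Mr ⊃ LMr is axiom 5, which corresponds to the euclidean property. R is not euclidean — not valid.
(D) MMr ⊃ Mr is the dual of axiom 4; it is valid on a frame exactly when R is transitive. R is transitive, so valid.
(E) axiom D: valid iff R is serial. R is serial — valid.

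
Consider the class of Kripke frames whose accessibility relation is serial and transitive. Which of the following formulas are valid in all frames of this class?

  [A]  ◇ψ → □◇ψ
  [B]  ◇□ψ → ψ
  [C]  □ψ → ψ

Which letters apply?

(A) ◇ψ → □◇ψ is axiom 5, which corresponds to the euclidean property. Such an R need not be euclidean — not valid.
(B) the dual of axiom B: valid iff R is symmetric. Such an R need not be symmetric — not valid.
(C) □ψ → ψ (axiom T) characterises the reflexive frames. Such an R need not be reflexive — not valid.

none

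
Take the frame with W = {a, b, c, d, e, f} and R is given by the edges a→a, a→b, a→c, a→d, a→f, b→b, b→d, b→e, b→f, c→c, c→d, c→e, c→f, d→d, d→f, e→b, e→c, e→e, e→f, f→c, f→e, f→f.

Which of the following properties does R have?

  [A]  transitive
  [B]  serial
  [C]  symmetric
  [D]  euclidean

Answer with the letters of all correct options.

B

(A) not transitive: a R b and b R e but not a R e.
(B) serial: every world has an R-successor.
(C) not symmetric: a R b but not b R a.
(D) not euclidean: a R b and a R a but not b R a.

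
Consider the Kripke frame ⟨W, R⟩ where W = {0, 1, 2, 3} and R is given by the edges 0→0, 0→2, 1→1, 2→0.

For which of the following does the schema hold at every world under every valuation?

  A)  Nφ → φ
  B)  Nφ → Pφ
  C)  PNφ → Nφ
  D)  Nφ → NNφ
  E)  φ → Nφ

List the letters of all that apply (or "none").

R is not reflexive: not 2 R 2.
R is not transitive: 2 R 0 and 0 R 2 but not 2 R 2.
R is not euclidean: 0 R 2 and 0 R 2 but not 2 R 2.
R is not serial: 3 has no R-successor.
R is not a subset of the identity: 0 R 2 with 0 ≠ 2.
(A) Nφ → φ is axiom T; it is valid on a frame exactly when R is reflexive. R is not reflexive, so not valid.
(B) Nφ → Pφ is axiom D, which corresponds to seriality. R is not serial — not valid.
(C) the dual of axiom 5: valid iff R is euclidean. R is not euclidean — not valid.
(D) Nφ → NNφ is axiom 4, which corresponds to transitivity. R is not transitive — not valid.
(E) φ → Nφ (equivalent to ◇p→p) corresponds to R being a subset of the identity. Here R ⊄ identity, so not valid.

none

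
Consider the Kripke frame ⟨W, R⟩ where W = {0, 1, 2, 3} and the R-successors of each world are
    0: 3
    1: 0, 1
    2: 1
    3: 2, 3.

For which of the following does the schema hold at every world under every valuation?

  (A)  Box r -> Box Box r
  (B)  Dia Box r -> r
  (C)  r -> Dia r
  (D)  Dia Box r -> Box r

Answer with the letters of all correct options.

R is not reflexive: not 0 R 0.
R is not symmetric: 0 R 3 but not 3 R 0.
R is not transitive: 0 R 3 and 3 R 2 but not 0 R 2.
R is not euclidean: 1 R 0 and 1 R 1 but not 0 R 1.
(A) Box r -> Box Box r is axiom 4, which corresponds to transitivity. R is not transitive — not valid.
(B) Dia Box r -> r (the dual of axiom B) characterises the symmetric frames. R is not symmetric — not valid.
(C) r -> Dia r (the dual of axiom T) characterises the reflexive frames. R is not reflexive — not valid.
(D) the dual of axiom 5: valid iff R is euclidean. R is not euclidean — not valid.

none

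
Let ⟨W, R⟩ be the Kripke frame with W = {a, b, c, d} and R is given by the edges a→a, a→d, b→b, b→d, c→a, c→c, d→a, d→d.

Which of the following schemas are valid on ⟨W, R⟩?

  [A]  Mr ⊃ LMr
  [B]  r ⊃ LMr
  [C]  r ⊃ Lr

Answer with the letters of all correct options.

R is not symmetric: b R d but not d R b.
R is not euclidean: b R d and b R b but not d R b.
R is not a subset of the identity: a R d with a ≠ d.
(A) Mr ⊃ LMr is axiom 5, which corresponds to the euclidean property. R is not euclidean — not valid.
(B) r ⊃ LMr is axiom B; it is valid on a frame exactly when R is symmetric. R is not symmetric, so not valid.
(C) r ⊃ Lr is equivalent to ◇p→p; it holds exactly when R ⊆ identity. Here R ⊄ identity — not valid.

none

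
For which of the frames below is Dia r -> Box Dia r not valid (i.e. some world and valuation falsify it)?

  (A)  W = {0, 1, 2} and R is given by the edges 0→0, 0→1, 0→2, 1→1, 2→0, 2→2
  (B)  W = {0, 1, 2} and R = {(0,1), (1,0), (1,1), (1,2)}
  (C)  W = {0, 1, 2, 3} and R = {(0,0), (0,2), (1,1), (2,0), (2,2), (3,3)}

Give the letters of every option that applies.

The schema Dia r -> Box Dia r is axiom 5; it is valid on a frame iff R is euclidean.
(A) R is not euclidean (0 R 1 and 0 R 0 but not 1 R 0), so the schema fails here.
(B) R is not euclidean (1 R 0 and 1 R 2 but not 0 R 2), so the schema fails here.
(C) R is euclidean (any two R-successors of the same world are R-related), so the schema is valid here.

A, B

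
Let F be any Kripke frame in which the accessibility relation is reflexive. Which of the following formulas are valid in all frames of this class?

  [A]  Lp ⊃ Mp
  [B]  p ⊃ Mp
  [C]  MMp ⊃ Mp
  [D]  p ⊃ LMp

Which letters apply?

A, B

A reflexive relation is serial.
(A) axiom D: valid iff R is serial. Every such R is serial — valid.
(B) p ⊃ Mp (the dual of axiom T) characterises the reflexive frames. Every such R is reflexive — valid.
(C) the dual of axiom 4: valid iff R is transitive. Such an R need not be transitive — not valid.
(D) p ⊃ LMp is axiom B; it is valid on a frame exactly when R is symmetric. Such an R need not be symmetric, so not valid.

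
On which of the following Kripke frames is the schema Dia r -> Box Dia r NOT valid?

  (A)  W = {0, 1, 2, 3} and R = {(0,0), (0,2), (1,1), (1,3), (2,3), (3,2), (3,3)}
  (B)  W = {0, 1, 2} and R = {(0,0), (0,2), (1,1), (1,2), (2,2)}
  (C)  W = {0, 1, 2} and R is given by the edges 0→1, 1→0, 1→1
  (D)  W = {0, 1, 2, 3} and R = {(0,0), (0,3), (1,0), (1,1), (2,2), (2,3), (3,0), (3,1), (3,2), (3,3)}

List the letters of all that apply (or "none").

The schema Dia r -> Box Dia r is axiom 5; it is valid on a frame iff R is euclidean.
(A) R is not euclidean (0 R 2 and 0 R 0 but not 2 R 0), so the schema fails here.
(B) R is not euclidean (0 R 2 and 0 R 0 but not 2 R 0), so the schema fails here.
(C) R is not euclidean (1 R 0 and 1 R 0 but not 0 R 0), so the schema fails here.
(D) R is not euclidean (1 R 0 and 1 R 1 but not 0 R 1), so the schema fails here.

A, B, C, D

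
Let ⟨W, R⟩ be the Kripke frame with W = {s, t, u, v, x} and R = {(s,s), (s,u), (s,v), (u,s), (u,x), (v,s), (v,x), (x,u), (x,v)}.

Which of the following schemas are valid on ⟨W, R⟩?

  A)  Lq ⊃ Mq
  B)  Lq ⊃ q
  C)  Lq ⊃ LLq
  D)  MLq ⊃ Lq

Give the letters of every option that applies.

R is not reflexive: not t R t.
R is not transitive: s R u and u R x but not s R x.
R is not euclidean: s R u and s R v but not u R v.
R is not serial: t has no R-successor.
(A) Lq ⊃ Mq is axiom D; it is valid on a frame exactly when R is serial. R is not serial, so not valid.
(B) axiom T: valid iff R is reflexive. R is not reflexive — not valid.
(C) axiom 4: valid iff R is transitive. R is not transitive — not valid.
(D) MLq ⊃ Lq is the dual of axiom 5, which corresponds to the euclidean property. R is not euclidean — not valid.

none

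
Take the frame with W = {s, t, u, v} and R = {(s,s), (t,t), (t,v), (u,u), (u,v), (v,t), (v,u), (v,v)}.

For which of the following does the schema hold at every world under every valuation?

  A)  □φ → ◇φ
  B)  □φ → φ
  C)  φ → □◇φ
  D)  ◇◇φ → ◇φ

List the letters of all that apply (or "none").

A, B, C

R is reflexive: each world relates to itself.
R is symmetric: every R-edge is matched by its reverse.
R is not transitive: t R v and v R u but not t R u.
R is serial: every world has an R-successor.
(A) □φ → ◇φ is axiom D; it is valid on a frame exactly when R is serial. R is serial, so valid.
(B) axiom T: valid iff R is reflexive. R is reflexive — valid.
(C) axiom B: valid iff R is symmetric. R is symmetric — valid.
(D) the dual of axiom 4: valid iff R is transitive. R is not transitive — not valid.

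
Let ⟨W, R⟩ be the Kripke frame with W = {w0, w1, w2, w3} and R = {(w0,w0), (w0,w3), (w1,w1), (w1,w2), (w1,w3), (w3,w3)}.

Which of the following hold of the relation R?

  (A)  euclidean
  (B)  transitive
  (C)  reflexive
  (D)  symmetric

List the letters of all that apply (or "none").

(A) not euclidean: w0 R w3 and w0 R w0 but not w3 R w0.
(B) transitive: R is closed under composition.
(C) not reflexive: not w2 R w2.
(D) not symmetric: w0 R w3 but not w3 R w0.

B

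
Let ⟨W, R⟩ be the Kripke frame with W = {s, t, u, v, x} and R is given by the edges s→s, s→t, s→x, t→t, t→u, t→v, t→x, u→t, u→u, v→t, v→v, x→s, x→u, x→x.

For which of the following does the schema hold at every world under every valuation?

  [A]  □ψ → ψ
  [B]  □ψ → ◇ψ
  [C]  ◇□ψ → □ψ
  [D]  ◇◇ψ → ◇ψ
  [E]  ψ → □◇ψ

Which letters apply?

R is reflexive: each world relates to itself.
R is not symmetric: s R t but not t R s.
R is not transitive: s R t and t R u but not s R u.
R is not euclidean: s R t and s R s but not t R s.
R is serial: every world has an R-successor.
(A) axiom T: valid iff R is reflexive. R is reflexive — valid.
(B) □ψ → ◇ψ is axiom D; it is valid on a frame exactly when R is serial. R is serial, so valid.
(C) ◇□ψ → □ψ is the dual of axiom 5, which corresponds to the euclidean property. R is not euclidean — not valid.
(D) the dual of axiom 4: valid iff R is transitive. R is not transitive — not valid.
(E) ψ → □◇ψ (axiom B) characterises the symmetric frames. R is not symmetric — not valid.

A, B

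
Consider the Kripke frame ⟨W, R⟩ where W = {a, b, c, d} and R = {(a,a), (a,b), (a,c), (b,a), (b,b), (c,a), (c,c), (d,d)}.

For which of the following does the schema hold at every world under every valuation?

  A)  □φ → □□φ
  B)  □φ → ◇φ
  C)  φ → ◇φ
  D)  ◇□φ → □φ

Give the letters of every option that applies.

B, C

R is reflexive: each world relates to itself.
R is not transitive: b R a and a R c but not b R c.
R is not euclidean: a R b and a R c but not b R c.
R is serial: every world has an R-successor.
(A) axiom 4: valid iff R is transitive. R is not transitive — not valid.
(B) □φ → ◇φ is axiom D; it is valid on a frame exactly when R is serial. R is serial, so valid.
(C) the dual of axiom T: valid iff R is reflexive. R is reflexive — valid.
(D) ◇□φ → □φ is the dual of axiom 5; it is valid on a frame exactly when R is euclidean. R is not euclidean, so not valid.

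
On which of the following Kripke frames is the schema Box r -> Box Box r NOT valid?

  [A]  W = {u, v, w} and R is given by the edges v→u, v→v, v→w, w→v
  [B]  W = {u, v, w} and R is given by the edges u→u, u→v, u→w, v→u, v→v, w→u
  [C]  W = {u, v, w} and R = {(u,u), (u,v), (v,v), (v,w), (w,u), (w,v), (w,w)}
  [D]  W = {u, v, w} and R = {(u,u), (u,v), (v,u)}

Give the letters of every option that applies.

The schema Box r -> Box Box r is axiom 4; it is valid on a frame iff R is transitive.
(A) R is not transitive (w R v and v R u but not w R u), so the schema fails here.
(B) R is not transitive (v R u and u R w but not v R w), so the schema fails here.
(C) R is not transitive (u R v and v R w but not u R w), so the schema fails here.
(D) R is not transitive (v R u and u R v but not v R v), so the schema fails here.

A, B, C, D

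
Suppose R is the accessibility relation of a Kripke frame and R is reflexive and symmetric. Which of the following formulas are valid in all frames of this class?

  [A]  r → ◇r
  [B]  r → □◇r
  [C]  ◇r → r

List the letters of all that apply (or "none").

A, B

Reflexive relations are serial.
(A) r → ◇r is the dual of axiom T, which corresponds to reflexivity. Every such R is reflexive — valid.
(B) r → □◇r (axiom B) characterises the symmetric frames. Every such R is symmetric — valid.
(C) ◇r → r is valid only on frames where every R-edge is a self-loop. Such an R need not be a subset of the identity — not valid.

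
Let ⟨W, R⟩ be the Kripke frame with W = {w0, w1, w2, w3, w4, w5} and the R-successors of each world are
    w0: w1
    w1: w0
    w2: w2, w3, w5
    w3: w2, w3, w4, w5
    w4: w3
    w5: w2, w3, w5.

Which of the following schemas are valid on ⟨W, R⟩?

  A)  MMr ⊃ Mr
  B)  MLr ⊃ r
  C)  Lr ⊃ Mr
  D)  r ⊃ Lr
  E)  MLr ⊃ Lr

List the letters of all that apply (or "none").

R is symmetric: every R-edge is matched by its reverse.
R is not transitive: w0 R w1 and w1 R w0 but not w0 R w0.
R is not euclidean: w3 R w2 and w3 R w4 but not w2 R w4.
R is serial: every world has an R-successor.
R is not a subset of the identity: w0 R w1 with w0 ≠ w1.
(A) MMr ⊃ Mr (the dual of axiom 4) characterises the transitive frames. R is not transitive — not valid.
(B) MLr ⊃ r is the dual of axiom B, which corresponds to symmetry. R is symmetric — valid.
(C) Lr ⊃ Mr is axiom D, which corresponds to seriality. R is serial — valid.
(D) r ⊃ Lr is equivalent to ◇p→p; it holds exactly when R ⊆ identity. Here R ⊄ identity — not valid.
(E) MLr ⊃ Lr is the dual of axiom 5; it is valid on a frame exactly when R is euclidean. R is not euclidean, so not valid.

B, C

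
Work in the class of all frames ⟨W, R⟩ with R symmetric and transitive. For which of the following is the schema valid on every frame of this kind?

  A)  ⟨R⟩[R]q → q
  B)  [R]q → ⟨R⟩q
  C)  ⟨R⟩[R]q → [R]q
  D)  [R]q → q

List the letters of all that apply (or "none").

A, C

A symmetric transitive relation is euclidean (uRv and uRw give vRu by symmetry, then vRw by transitivity).
(A) the dual of axiom B: valid iff R is symmetric. Every such R is symmetric — valid.
(B) [R]q → ⟨R⟩q is axiom D; it is valid on a frame exactly when R is serial. Such an R need not be serial, so not valid.
(C) ⟨R⟩[R]q → [R]q (the dual of axiom 5) characterises the euclidean frames. Every such R is euclidean — valid.
(D) [R]q → q is axiom T, which corresponds to reflexivity. Such an R need not be reflexive — not valid.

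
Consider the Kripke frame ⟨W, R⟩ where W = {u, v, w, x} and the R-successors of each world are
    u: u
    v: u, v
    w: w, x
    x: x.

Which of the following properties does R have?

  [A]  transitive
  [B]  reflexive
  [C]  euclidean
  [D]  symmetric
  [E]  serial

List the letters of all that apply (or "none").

A, B, E

(A) transitive: R is closed under composition.
(B) reflexive: each world relates to itself.
(C) not euclidean: v R u and v R v but not u R v.
(D) not symmetric: v R u but not u R v.
(E) serial: every world has an R-successor.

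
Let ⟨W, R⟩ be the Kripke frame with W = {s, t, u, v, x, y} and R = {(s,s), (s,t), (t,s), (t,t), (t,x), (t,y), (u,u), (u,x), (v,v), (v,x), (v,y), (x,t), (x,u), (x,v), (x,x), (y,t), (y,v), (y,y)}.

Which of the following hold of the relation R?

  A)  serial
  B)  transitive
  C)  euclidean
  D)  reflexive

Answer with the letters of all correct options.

(A) serial: every world has an R-successor.
(B) not transitive: s R t and t R x but not s R x.
(C) not euclidean: t R s and t R x but not s R x.
(D) reflexive: each world relates to itself.

A, D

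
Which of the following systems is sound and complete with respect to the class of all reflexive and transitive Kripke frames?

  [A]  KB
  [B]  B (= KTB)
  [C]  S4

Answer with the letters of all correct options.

(A) KB is determined by the class of symmetric frames.
(B) B (= KTB) is determined by the class of reflexive and symmetric frames.
(C) S4 is determined by exactly this class.

C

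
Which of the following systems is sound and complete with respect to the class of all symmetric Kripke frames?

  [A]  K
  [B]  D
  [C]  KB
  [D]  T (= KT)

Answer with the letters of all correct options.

(A) K is determined by the class of arbitrary frames.
(B) D is determined by the class of serial frames.
(C) KB is determined by exactly this class.
(D) T (= KT) is determined by the class of reflexive frames.

C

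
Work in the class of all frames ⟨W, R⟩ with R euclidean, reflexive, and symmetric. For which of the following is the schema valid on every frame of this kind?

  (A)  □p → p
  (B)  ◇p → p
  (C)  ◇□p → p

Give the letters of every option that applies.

A, C

A relation that is euclidean, reflexive, and symmetric is also serial and transitive.
(A) □p → p is axiom T; it is valid on a frame exactly when R is reflexive. Every such R is reflexive, so valid.
(B) ◇p → p is valid only on frames where every R-edge is a self-loop. Such an R need not be a subset of the identity — not valid.
(C) ◇□p → p is the dual of axiom B; it is valid on a frame exactly when R is symmetric. Every such R is symmetric, so valid.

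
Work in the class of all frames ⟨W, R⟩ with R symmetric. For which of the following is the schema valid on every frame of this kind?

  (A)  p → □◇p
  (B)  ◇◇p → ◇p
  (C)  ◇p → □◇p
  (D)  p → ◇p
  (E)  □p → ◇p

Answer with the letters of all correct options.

A

(A) p → □◇p is axiom B; it is valid on a frame exactly when R is symmetric. Every such R is symmetric, so valid.
(B) the dual of axiom 4: valid iff R is transitive. Such an R need not be transitive — not valid.
(C) axiom 5: valid iff R is euclidean. Such an R need not be euclidean — not valid.
(D) p → ◇p is the dual of axiom T, which corresponds to reflexivity. Such an R need not be reflexive — not valid.
(E) □p → ◇p (axiom D) characterises the serial frames. Such an R need not be serial — not valid.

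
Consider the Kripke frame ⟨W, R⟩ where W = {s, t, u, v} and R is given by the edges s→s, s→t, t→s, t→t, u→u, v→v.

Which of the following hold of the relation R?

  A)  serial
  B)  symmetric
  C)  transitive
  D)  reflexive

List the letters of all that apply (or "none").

A, B, C, D

(A) serial: every world has an R-successor.
(B) symmetric: every R-edge is matched by its reverse.
(C) transitive: R is closed under composition.
(D) reflexive: each world relates to itself.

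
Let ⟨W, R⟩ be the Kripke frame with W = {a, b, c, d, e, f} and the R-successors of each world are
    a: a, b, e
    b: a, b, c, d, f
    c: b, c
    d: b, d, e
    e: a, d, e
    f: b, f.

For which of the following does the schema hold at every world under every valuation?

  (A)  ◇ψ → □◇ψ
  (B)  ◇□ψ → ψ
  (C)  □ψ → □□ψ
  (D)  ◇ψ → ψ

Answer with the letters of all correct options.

B

R is symmetric: every R-edge is matched by its reverse.
R is not transitive: a R b and b R c but not a R c.
R is not euclidean: a R b and a R e but not b R e.
R is not a subset of the identity: a R b with a ≠ b.
(A) ◇ψ → □◇ψ is axiom 5, which corresponds to the euclidean property. R is not euclidean — not valid.
(B) ◇□ψ → ψ (the dual of axiom B) characterises the symmetric frames. R is symmetric — valid.
(C) □ψ → □□ψ (axiom 4) characterises the transitive frames. R is not transitive — not valid.
(D) ◇ψ → ψ (the converse of T) corresponds to R being a subset of the identity. Here R ⊄ identity, so not valid.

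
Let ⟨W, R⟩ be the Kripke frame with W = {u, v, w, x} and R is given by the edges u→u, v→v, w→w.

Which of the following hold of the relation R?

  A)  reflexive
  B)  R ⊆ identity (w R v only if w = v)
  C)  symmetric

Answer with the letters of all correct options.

(A) not reflexive: not x R x.
(B) ⊆ identity: every R-edge is a self-loop.
(C) symmetric: every R-edge is matched by its reverse.

B, C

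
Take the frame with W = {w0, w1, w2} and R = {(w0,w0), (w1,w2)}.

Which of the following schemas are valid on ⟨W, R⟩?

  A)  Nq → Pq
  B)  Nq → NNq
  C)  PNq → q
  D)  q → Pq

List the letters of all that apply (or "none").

B

R is not reflexive: not w1 R w1.
R is not symmetric: w1 R w2 but not w2 R w1.
R is transitive: R is closed under composition.
R is not serial: w2 has no R-successor.
(A) axiom D: valid iff R is serial. R is not serial — not valid.
(B) Nq → NNq is axiom 4; it is valid on a frame exactly when R is transitive. R is transitive, so valid.
(C) the dual of axiom B: valid iff R is symmetric. R is not symmetric — not valid.
(D) q → Pq is the dual of axiom T, which corresponds to reflexivity. R is not reflexive — not valid.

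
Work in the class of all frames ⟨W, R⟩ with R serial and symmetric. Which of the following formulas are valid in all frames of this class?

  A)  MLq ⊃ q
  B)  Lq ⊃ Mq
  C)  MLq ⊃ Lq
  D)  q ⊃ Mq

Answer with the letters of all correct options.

A, B

(A) MLq ⊃ q is the dual of axiom B; it is valid on a frame exactly when R is symmetric. Every such R is symmetric, so valid.
(B) Lq ⊃ Mq is axiom D, which corresponds to seriality. Every such R is serial — valid.
(C) MLq ⊃ Lq (the dual of axiom 5) characterises the euclidean frames. Such an R need not be euclidean — not valid.
(D) q ⊃ Mq is the dual of axiom T, which corresponds to reflexivity. Such an R need not be reflexive — not valid.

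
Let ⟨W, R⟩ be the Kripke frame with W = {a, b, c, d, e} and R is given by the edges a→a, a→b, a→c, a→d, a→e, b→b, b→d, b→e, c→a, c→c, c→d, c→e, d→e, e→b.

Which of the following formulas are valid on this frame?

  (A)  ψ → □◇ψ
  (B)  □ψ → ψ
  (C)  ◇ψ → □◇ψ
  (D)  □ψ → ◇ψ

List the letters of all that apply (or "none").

R is not reflexive: not d R d.
R is not symmetric: a R b but not b R a.
R is not euclidean: a R b and a R a but not b R a.
R is serial: every world has an R-successor.
(A) ψ → □◇ψ (axiom B) characterises the symmetric frames. R is not symmetric — not valid.
(B) axiom T: valid iff R is reflexive. R is not reflexive — not valid.
(C) ◇ψ → □◇ψ is axiom 5, which corresponds to the euclidean property. R is not euclidean — not valid.
(D) □ψ → ◇ψ is axiom D, which corresponds to seriality. R is serial — valid.

D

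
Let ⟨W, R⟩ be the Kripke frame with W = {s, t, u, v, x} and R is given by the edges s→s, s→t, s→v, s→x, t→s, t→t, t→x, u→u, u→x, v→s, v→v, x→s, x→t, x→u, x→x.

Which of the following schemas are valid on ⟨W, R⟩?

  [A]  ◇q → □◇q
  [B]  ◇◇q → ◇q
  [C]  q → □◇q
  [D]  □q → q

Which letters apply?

R is reflexive: each world relates to itself.
R is symmetric: every R-edge is matched by its reverse.
R is not transitive: s R x and x R u but not s R u.
R is not euclidean: s R t and s R v but not t R v.
(A) ◇q → □◇q is axiom 5; it is valid on a frame exactly when R is euclidean. R is not euclidean, so not valid.
(B) ◇◇q → ◇q is the dual of axiom 4; it is valid on a frame exactly when R is transitive. R is not transitive, so not valid.
(C) q → □◇q is axiom B, which corresponds to symmetry. R is symmetric — valid.
(D) □q → q is axiom T, which corresponds to reflexivity. R is reflexive — valid.

C, D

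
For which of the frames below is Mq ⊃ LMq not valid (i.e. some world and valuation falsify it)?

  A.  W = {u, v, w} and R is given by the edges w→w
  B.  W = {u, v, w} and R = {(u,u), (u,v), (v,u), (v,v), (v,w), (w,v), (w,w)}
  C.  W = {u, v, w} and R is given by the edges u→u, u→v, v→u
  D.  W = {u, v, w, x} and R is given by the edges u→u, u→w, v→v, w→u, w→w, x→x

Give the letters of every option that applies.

B, C

The schema Mq ⊃ LMq is axiom 5; it is valid on a frame iff R is euclidean.
(A) R is euclidean (any two R-successors of the same world are R-related), so the schema is valid here.
(B) R is not euclidean (v R u and v R w but not u R w), so the schema fails here.
(C) R is not euclidean (u R v and u R v but not v R v), so the schema fails here.
(D) R is euclidean (any two R-successors of the same world are R-related), so the schema is valid here.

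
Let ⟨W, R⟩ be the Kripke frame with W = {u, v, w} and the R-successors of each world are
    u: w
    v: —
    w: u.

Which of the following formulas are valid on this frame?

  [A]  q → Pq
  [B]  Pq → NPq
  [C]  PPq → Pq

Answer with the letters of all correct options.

none

R is not reflexive: not u R u.
R is not transitive: u R w and w R u but not u R u.
R is not euclidean: u R w and u R w but not w R w.
(A) q → Pq is the dual of axiom T, which corresponds to reflexivity. R is not reflexive — not valid.
(B) Pq → NPq is axiom 5, which corresponds to the euclidean property. R is not euclidean — not valid.
(C) PPq → Pq is the dual of axiom 4, which corresponds to transitivity. R is not transitive — not valid.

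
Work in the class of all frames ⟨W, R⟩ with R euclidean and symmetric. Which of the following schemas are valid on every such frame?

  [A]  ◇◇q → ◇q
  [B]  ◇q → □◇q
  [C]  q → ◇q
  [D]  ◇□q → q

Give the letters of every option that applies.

A, B, D

A symmetric euclidean relation is transitive (uRv and vRw give vRu by symmetry, then uRw by the euclidean condition, applied at v).
(A) ◇◇q → ◇q is the dual of axiom 4, which corresponds to transitivity. Every such R is transitive — valid.
(B) ◇q → □◇q is axiom 5, which corresponds to the euclidean property. Every such R is euclidean — valid.
(C) the dual of axiom T: valid iff R is reflexive. Such an R need not be reflexive — not valid.
(D) ◇□q → q is the dual of axiom B, which corresponds to symmetry. Every such R is symmetric — valid.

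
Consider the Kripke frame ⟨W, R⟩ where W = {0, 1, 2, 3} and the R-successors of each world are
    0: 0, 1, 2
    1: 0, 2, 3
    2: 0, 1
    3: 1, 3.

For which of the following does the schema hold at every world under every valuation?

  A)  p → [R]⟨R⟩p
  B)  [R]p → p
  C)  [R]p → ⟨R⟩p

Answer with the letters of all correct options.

R is not reflexive: not 1 R 1.
R is symmetric: every R-edge is matched by its reverse.
R is serial: every world has an R-successor.
(A) p → [R]⟨R⟩p is axiom B, which corresponds to symmetry. R is symmetric — valid.
(B) [R]p → p is axiom T, which corresponds to reflexivity. R is not reflexive — not valid.
(C) [R]p → ⟨R⟩p (axiom D) characterises the serial frames. R is serial — valid.

A, C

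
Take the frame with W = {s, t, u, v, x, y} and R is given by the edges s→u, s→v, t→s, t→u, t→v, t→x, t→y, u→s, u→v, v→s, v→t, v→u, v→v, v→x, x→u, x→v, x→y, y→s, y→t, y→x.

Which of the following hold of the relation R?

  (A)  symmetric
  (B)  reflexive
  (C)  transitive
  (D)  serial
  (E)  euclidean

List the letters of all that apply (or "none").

D

(A) not symmetric: t R s but not s R t.
(B) not reflexive: not s R s.
(C) not transitive: s R u and u R s but not s R s.
(D) serial: every world has an R-successor.
(E) not euclidean: t R s and t R x but not s R x.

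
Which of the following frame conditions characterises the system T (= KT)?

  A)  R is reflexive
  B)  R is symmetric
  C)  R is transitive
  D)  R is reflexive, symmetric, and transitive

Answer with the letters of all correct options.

(A) T (= KT) is sound and complete for exactly this class.
(B) this class determines KB, not T (= KT).
(C) this class determines K4, not T (= KT).
(D) this class determines S5, not T (= KT).

A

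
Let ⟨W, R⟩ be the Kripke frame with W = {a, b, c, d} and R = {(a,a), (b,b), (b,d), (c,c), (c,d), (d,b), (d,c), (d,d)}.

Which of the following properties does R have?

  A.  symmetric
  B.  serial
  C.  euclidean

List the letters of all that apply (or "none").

(A) symmetric: every R-edge is matched by its reverse.
(B) serial: every world has an R-successor.
(C) not euclidean: d R b and d R c but not b R c.

A, B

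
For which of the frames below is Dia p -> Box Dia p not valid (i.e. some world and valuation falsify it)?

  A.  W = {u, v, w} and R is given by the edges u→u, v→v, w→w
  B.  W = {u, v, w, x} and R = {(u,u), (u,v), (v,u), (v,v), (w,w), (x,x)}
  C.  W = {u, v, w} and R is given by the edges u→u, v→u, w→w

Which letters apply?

The schema Dia p -> Box Dia p is axiom 5; it is valid on a frame iff R is euclidean.
(A) R is euclidean (any two R-successors of the same world are R-related), so the schema is valid here.
(B) R is euclidean (any two R-successors of the same world are R-related), so the schema is valid here.
(C) R is euclidean (any two R-successors of the same world are R-related), so the schema is valid here.

none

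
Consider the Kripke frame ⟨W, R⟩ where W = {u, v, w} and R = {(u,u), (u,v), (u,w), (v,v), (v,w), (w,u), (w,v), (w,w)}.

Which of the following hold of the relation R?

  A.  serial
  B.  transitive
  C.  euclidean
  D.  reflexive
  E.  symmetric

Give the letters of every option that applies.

A, D

(A) serial: every world has an R-successor.
(B) not transitive: v R w and w R u but not v R u.
(C) not euclidean: u R v and u R u but not v R u.
(D) reflexive: each world relates to itself.
(E) not symmetric: u R v but not v R u.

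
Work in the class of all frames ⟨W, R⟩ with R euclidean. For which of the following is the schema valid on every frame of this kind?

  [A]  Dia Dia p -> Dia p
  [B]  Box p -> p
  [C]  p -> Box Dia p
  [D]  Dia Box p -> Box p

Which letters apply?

(A) the dual of axiom 4: valid iff R is transitive. Such an R need not be transitive — not valid.
(B) Box p -> p is axiom T, which corresponds to reflexivity. Such an R need not be reflexive — not valid.
(C) p -> Box Dia p (axiom B) characterises the symmetric frames. Such an R need not be symmetric — not valid.
(D) Dia Box p -> Box p is the dual of axiom 5, which corresponds to the euclidean property. Every such R is euclidean — valid.

D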